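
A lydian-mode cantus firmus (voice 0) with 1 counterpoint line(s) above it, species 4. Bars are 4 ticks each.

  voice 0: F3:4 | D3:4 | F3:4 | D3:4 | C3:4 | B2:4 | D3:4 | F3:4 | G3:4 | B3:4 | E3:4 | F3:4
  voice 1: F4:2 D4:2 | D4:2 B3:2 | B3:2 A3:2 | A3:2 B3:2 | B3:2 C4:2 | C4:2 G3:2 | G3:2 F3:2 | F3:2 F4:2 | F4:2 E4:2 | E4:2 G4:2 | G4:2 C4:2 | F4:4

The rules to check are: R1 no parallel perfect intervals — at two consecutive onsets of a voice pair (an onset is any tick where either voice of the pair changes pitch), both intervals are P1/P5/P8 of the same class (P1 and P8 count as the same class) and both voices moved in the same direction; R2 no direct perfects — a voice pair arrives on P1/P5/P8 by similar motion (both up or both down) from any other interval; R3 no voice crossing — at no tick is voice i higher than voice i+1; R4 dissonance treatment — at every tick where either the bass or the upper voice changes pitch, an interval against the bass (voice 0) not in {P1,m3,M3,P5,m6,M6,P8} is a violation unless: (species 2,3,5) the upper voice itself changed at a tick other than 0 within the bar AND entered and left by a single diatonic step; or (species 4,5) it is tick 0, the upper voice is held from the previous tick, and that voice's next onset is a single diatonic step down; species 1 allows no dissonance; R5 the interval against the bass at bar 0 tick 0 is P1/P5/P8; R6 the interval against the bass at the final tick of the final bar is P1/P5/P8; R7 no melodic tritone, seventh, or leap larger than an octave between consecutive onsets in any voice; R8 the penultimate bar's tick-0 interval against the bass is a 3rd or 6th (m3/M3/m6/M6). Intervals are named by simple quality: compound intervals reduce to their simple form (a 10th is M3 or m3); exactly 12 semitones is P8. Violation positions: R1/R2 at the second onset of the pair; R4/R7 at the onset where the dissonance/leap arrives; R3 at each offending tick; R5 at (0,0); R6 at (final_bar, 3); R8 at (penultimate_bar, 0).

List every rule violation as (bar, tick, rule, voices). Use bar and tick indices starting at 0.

(4, 0, R4, (0, 1))
(5, 0, R4, (0, 1))
(9, 0, R4, (0, 1))
(11, 0, R2, (0, 1))

bar 0: v0=F3 v1=F4 downbeat P8
bar 1: v0=D3 v1=D4 downbeat P8
bar 2: v0=F3 v1=B3 downbeat TT
bar 3: v0=D3 v1=A3 downbeat P5
bar 4: v0=C3 v1=B3 downbeat M7
bar 5: v0=B2 v1=C4 downbeat m2
bar 6: v0=D3 v1=G3 downbeat P4
bar 7: v0=F3 v1=F3 downbeat P1
bar 8: v0=G3 v1=F4 downbeat m7
bar 9: v0=B3 v1=E4 downbeat P4
bar 10: v0=E3 v1=G4 downbeat m3
bar 11: v0=F3 v1=F4 downbeat P8
  -> R4 @ bar 4 tick 0 v(0, 1): C3/B3 M7 untreated
  -> R4 @ bar 5 tick 0 v(0, 1): B2/C4 m2 untreated
  -> R4 @ bar 9 tick 0 v(0, 1): B3/E4 P4 untreated
  -> R2 @ bar 11 tick 0 v(0, 1): E3/C4 m6 -> F3/F4 P8 similar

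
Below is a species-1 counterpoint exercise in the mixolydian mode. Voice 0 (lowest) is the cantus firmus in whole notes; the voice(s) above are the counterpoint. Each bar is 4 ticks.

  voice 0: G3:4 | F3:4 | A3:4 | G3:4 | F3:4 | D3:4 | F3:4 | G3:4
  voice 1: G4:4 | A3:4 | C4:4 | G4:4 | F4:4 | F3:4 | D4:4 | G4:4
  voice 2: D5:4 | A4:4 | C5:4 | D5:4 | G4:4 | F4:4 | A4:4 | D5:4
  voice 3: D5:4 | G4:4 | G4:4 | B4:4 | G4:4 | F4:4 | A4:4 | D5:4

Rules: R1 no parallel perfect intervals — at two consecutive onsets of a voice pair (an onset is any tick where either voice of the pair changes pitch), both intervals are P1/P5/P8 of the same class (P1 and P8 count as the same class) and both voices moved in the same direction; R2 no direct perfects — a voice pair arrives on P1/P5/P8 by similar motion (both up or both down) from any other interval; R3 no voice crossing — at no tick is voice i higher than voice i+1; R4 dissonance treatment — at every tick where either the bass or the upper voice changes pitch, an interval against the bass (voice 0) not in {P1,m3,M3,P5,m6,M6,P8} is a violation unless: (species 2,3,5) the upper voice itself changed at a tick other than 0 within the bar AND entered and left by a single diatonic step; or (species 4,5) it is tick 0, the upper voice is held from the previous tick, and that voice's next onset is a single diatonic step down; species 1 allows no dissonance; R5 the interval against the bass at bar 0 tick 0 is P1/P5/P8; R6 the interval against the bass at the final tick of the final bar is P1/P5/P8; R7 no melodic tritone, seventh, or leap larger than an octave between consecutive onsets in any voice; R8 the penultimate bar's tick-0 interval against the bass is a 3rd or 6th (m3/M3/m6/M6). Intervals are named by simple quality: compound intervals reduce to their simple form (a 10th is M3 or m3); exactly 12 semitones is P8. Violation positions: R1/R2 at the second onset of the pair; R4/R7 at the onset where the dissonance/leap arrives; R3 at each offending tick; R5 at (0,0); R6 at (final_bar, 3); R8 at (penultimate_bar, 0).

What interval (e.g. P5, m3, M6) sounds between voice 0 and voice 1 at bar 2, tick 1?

voice 0=A3 voice 1=C4 -> m3

m3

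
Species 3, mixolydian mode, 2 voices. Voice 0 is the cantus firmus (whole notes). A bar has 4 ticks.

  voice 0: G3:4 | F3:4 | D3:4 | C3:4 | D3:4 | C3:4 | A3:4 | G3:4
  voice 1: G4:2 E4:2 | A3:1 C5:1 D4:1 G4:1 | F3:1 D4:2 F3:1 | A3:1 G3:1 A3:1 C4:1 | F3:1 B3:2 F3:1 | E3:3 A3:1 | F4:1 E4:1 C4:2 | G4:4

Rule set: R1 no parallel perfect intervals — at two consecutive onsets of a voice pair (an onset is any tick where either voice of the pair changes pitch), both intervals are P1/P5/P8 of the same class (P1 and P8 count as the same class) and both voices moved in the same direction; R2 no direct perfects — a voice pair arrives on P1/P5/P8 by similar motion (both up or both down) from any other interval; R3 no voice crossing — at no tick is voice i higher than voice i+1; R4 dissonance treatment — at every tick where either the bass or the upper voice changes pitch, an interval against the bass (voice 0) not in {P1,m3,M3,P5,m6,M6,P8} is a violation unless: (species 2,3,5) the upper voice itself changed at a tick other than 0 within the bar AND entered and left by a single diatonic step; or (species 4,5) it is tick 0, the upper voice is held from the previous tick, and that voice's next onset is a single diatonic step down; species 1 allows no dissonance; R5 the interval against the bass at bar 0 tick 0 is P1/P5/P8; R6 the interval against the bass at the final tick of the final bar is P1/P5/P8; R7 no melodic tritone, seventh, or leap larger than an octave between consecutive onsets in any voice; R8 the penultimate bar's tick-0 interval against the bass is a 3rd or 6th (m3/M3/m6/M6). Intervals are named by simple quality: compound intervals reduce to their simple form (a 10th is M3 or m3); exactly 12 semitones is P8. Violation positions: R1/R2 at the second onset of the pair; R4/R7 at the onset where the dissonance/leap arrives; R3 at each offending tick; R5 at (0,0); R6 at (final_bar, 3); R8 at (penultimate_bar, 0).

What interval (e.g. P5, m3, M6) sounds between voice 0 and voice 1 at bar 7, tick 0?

P8

voice 0=G3 voice 1=G4 -> P8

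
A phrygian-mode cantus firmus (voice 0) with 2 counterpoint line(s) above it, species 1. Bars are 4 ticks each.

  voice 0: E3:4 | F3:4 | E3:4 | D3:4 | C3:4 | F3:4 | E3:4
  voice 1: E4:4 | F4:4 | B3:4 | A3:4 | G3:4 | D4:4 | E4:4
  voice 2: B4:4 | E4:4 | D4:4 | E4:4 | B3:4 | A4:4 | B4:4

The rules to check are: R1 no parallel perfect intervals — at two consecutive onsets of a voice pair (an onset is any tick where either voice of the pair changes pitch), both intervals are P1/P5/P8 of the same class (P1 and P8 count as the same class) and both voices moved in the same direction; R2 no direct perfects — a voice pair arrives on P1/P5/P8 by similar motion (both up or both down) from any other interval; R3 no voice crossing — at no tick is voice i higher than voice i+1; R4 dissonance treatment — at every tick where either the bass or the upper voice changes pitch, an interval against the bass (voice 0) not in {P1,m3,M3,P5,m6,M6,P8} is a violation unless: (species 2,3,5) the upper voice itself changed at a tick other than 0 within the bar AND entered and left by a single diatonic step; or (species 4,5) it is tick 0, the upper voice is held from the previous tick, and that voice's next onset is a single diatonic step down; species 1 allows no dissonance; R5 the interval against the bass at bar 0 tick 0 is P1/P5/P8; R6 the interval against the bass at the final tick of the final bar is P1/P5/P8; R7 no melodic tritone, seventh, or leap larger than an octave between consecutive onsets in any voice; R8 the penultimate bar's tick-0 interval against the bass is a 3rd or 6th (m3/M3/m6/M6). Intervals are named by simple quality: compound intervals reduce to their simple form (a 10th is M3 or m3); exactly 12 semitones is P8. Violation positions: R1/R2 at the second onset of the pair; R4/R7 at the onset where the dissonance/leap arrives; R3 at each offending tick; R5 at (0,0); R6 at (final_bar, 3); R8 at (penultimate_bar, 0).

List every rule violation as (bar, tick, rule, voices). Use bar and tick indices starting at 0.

bar 0: v0=E3 v1=E4 v2=B4 downbeat P5
bar 1: v0=F3 v1=F4 v2=E4 downbeat M7
bar 2: v0=E3 v1=B3 v2=D4 downbeat m7
bar 3: v0=D3 v1=A3 v2=E4 downbeat M2
bar 4: v0=C3 v1=G3 v2=B3 downbeat M7
bar 5: v0=F3 v1=D4 v2=A4 downbeat M3
bar 6: v0=E3 v1=E4 v2=B4 downbeat P5
  -> R1 @ bar 1 tick 0 v(0, 1): E3/E4 P8 -> F3/F4 P8 similar
  -> R3 @ bar 1 tick 0 v(1, 2): F4 above E4
  -> R4 @ bar 1 tick 0 v(0, 2): F3/E4 M7 untreated
  -> R3 @ bar 1 tick 1 v(1, 2): F4 above E4
  -> R3 @ bar 1 tick 2 v(1, 2): F4 above E4
  -> R3 @ bar 1 tick 3 v(1, 2): F4 above E4
  -> R2 @ bar 2 tick 0 v(0, 1): F3/F4 P8 -> E3/B3 P5 similar
  -> R4 @ bar 2 tick 0 v(0, 2): E3/D4 m7 untreated
  -> R7 @ bar 2 tick 0 v(1,): F4->B3 leap 6st
  -> R1 @ bar 3 tick 0 v(0, 1): E3/B3 P5 -> D3/A3 P5 similar
  -> R4 @ bar 3 tick 0 v(0, 2): D3/E4 M2 untreated
  -> R1 @ bar 4 tick 0 v(0, 1): D3/A3 P5 -> C3/G3 P5 similar
  -> R4 @ bar 4 tick 0 v(0, 2): C3/B3 M7 untreated
  -> R2 @ bar 5 tick 0 v(1, 2): G3/B3 M3 -> D4/A4 P5 similar
  -> R7 @ bar 5 tick 0 v(2,): B3->A4 leap 10st
  -> R1 @ bar 6 tick 0 v(1, 2): D4/A4 P5 -> E4/B4 P5 similar

(1, 0, R1, (0, 1))
(1, 0, R3, (1, 2))
(1, 0, R4, (0, 2))
(1, 1, R3, (1, 2))
(1, 2, R3, (1, 2))
(1, 3, R3, (1, 2))
(2, 0, R2, (0, 1))
(2, 0, R4, (0, 2))
(2, 0, R7, (1,))
(3, 0, R1, (0, 1))
(3, 0, R4, (0, 2))
(4, 0, R1, (0, 1))
(4, 0, R4, (0, 2))
(5, 0, R2, (1, 2))
(5, 0, R7, (2,))
(6, 0, R1, (1, 2))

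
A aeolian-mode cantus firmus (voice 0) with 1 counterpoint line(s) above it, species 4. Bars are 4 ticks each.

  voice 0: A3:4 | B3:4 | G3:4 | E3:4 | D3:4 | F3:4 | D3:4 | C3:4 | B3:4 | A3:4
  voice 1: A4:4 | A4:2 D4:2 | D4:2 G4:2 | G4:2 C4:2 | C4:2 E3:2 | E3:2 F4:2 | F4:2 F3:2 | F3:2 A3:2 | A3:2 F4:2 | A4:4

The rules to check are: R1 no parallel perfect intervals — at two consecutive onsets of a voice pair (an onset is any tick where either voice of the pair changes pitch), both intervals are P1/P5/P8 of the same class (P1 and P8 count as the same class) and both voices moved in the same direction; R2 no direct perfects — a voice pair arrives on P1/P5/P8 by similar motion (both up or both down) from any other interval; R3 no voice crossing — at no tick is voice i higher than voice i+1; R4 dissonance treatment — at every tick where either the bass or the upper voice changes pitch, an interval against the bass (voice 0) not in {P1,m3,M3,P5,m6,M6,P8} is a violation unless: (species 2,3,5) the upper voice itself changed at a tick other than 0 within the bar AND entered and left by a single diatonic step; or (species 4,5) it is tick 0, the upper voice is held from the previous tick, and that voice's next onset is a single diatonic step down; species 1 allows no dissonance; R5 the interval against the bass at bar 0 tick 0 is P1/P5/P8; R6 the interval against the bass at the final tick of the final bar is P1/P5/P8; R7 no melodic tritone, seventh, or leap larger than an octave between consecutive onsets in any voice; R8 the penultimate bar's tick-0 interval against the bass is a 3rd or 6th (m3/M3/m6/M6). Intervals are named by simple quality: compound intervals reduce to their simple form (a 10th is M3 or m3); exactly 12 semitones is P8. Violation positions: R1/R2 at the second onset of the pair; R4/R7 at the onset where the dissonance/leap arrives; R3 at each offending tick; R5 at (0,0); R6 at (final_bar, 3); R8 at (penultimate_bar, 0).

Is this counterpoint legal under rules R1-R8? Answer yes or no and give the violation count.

No (14 violations)

bar 0: v0=A3 v1=A4 (P8)
bar 1: v0=B3 v1=A4 (m7)
bar 2: v0=G3 v1=D4 (P5)
bar 3: v0=E3 v1=G4 (m3)
bar 4: v0=D3 v1=C4 (m7)
bar 5: v0=F3 v1=E3 (m2)
bar 6: v0=D3 v1=F4 (m3)
bar 7: v0=C3 v1=F3 (P4)
bar 8: v0=B3 v1=A3 (M2)
bar 9: v0=A3 v1=A4 (P8)
  R4 @ bar1.0: B3/A4 m7 untreated
  R4 @ bar4.0: D3/C4 m7 untreated
  R4 @ bar4.2: D3/E3 M2 untreated
  R3 @ bar5.0: F3 above E3
  R4 @ bar5.0: F3/E3 m2 untreated
  R3 @ bar5.1: F3 above E3
  R7 @ bar5.2: E3->F4 leap 13st
  R4 @ bar7.0: C3/F3 P4 untreated
  R3 @ bar8.0: B3 above A3
  R4 @ bar8.0: B3/A3 M2 untreated
  R7 @ bar8.0: C3->B3 leap 11st
  R8 @ bar8.0: penult M2 not 3rd/6th
  R3 @ bar8.1: B3 above A3
  R4 @ bar8.2: B3/F4 TT untreated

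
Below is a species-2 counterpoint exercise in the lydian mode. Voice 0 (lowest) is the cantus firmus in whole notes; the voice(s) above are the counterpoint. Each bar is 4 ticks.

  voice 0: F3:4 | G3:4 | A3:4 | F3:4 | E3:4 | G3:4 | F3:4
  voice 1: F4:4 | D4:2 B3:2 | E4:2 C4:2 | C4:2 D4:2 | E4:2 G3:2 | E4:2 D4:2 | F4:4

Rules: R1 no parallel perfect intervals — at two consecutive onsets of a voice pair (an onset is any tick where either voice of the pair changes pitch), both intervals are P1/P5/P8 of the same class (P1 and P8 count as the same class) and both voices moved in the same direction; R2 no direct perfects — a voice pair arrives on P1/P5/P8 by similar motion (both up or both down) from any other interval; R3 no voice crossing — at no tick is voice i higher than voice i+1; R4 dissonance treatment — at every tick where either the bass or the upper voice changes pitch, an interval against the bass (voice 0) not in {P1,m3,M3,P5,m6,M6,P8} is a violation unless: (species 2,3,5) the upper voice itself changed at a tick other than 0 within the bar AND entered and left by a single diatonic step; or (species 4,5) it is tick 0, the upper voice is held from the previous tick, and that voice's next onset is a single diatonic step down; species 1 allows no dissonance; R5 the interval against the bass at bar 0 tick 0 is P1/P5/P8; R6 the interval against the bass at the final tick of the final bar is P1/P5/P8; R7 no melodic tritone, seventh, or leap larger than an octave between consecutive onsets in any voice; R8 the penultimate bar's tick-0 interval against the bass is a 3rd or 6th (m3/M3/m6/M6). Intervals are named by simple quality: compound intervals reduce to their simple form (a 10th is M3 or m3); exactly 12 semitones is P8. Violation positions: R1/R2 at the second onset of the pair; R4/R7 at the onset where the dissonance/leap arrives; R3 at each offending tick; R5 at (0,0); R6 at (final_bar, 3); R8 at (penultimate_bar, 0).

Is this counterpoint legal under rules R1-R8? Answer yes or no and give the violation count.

bar 0: v0=F3 v1=F4 (P8)
bar 1: v0=G3 v1=D4 (P5)
bar 2: v0=A3 v1=E4 (P5)
bar 3: v0=F3 v1=C4 (P5)
bar 4: v0=E3 v1=E4 (P8)
bar 5: v0=G3 v1=E4 (M6)
bar 6: v0=F3 v1=F4 (P8)
  R2 @ bar2.0: G3/B3 M3 -> A3/E4 P5 similar

No (1 violations)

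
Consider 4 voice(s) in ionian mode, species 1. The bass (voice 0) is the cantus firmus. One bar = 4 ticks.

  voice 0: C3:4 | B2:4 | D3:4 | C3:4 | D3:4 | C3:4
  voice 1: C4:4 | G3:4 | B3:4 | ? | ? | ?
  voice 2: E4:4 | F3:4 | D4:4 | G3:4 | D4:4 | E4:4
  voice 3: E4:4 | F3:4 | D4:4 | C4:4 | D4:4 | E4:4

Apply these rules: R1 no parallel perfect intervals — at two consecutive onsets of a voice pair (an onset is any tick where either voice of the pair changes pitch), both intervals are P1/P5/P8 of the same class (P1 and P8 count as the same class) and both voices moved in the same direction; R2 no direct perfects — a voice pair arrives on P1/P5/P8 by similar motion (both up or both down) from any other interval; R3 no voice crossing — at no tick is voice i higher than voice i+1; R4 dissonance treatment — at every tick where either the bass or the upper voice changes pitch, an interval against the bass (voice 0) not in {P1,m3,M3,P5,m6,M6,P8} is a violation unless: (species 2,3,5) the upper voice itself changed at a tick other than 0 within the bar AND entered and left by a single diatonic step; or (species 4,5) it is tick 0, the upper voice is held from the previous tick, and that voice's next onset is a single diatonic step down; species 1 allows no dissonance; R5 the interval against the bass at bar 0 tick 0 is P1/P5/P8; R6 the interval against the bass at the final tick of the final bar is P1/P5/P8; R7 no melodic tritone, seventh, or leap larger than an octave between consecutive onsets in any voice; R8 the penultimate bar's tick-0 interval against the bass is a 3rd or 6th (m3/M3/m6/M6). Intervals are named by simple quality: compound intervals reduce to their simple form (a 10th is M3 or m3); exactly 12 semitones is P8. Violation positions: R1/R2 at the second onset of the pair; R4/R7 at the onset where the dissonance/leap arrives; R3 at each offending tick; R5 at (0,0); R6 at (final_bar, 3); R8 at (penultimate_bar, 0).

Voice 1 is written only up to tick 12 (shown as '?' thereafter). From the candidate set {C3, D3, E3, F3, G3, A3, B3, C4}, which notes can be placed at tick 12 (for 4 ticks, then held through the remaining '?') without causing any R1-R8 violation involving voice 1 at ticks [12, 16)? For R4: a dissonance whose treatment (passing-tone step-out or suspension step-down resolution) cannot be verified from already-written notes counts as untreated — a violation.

C3: violates R2,R7
D3: violates R4
E3: legal
F3: violates R2,R4,R7
G3: violates R2
A3: violates R3
B3: violates R3,R4
C4: violates R3

{E3}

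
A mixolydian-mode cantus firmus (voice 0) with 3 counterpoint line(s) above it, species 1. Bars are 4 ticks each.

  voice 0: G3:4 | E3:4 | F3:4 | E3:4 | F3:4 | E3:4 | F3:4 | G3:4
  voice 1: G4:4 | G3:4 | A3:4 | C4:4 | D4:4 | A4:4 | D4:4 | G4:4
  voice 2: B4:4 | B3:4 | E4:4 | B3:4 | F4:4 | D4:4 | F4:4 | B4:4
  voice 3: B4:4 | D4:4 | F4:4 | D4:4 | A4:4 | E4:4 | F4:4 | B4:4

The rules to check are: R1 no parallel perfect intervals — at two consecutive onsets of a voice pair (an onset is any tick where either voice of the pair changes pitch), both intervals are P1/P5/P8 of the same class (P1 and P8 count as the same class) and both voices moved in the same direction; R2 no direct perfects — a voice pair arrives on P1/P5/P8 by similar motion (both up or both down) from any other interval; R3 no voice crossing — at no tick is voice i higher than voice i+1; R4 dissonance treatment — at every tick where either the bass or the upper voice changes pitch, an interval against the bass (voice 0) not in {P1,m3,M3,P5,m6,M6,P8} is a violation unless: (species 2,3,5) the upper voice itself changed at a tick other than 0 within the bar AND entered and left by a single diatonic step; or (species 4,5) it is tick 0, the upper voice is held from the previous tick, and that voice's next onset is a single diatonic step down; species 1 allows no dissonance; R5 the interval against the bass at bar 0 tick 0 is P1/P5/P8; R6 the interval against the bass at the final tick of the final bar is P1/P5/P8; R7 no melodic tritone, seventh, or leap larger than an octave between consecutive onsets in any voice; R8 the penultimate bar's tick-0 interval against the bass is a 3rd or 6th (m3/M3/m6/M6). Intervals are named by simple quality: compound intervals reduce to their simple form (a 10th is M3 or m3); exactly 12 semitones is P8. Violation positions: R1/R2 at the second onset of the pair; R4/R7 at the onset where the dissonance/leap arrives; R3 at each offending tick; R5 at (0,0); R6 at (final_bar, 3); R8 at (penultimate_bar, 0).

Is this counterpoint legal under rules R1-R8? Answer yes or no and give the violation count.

No (35 violations)

bar 0: v0=G3 v1=G4 v2=B4 v3=B4 (M3)
bar 1: v0=E3 v1=G3 v2=B3 v3=D4 (m7)
bar 2: v0=F3 v1=A3 v2=E4 v3=F4 (P8)
bar 3: v0=E3 v1=C4 v2=B3 v3=D4 (m7)
bar 4: v0=F3 v1=D4 v2=F4 v3=A4 (M3)
bar 5: v0=E3 v1=A4 v2=D4 v3=E4 (P8)
bar 6: v0=F3 v1=D4 v2=F4 v3=F4 (P8)
bar 7: v0=G3 v1=G4 v2=B4 v3=B4 (M3)
  R5 @ bar0.0: opens on M3
  R5 @ bar0.0: opens on M3
  R2 @ bar1.0: G3/B4 M3 -> E3/B3 P5 similar
  R2 @ bar1.0: G4/B4 M3 -> G3/D4 P5 similar
  R4 @ bar1.0: E3/D4 m7 untreated
  R2 @ bar2.0: E3/D4 m7 -> F3/F4 P8 similar
  R2 @ bar2.0: G3/B3 M3 -> A3/E4 P5 similar
  R4 @ bar2.0: F3/E4 M7 untreated
  R2 @ bar3.0: F3/E4 M7 -> E3/B3 P5 similar
  R3 @ bar3.0: C4 above B3
  R4 @ bar3.0: E3/D4 m7 untreated
  R3 @ bar3.1: C4 above B3
  R3 @ bar3.2: C4 above B3
  R3 @ bar3.3: C4 above B3
  R2 @ bar4.0: E3/B3 P5 -> F3/F4 P8 similar
  R2 @ bar4.0: C4/D4 M2 -> D4/A4 P5 similar
  R7 @ bar4.0: B3->F4 leap 6st
  R2 @ bar5.0: F3/A4 M3 -> E3/E4 P8 similar
  R3 @ bar5.0: A4 above D4
  R4 @ bar5.0: E3/A4 P4 untreated
  R4 @ bar5.0: E3/D4 m7 untreated
  R3 @ bar5.1: A4 above D4
  R3 @ bar5.2: A4 above D4
  R3 @ bar5.3: A4 above D4
  R1 @ bar6.0: E3/E4 P8 -> F3/F4 P8 similar
  R2 @ bar6.0: E3/D4 m7 -> F3/F4 P8 similar
  R2 @ bar6.0: D4/E4 M2 -> F4/F4 P1 similar
  R8 @ bar6.0: penult P8 not 3rd/6th
  R8 @ bar6.0: penult P8 not 3rd/6th
  R1 @ bar7.0: F4/F4 P1 -> B4/B4 P1 similar
  R2 @ bar7.0: F3/D4 M6 -> G3/G4 P8 similar
  R7 @ bar7.0: F4->B4 leap 6st
  R7 @ bar7.0: F4->B4 leap 6st
  R6 @ bar7.3: closes on M3
  R6 @ bar7.3: closes on M3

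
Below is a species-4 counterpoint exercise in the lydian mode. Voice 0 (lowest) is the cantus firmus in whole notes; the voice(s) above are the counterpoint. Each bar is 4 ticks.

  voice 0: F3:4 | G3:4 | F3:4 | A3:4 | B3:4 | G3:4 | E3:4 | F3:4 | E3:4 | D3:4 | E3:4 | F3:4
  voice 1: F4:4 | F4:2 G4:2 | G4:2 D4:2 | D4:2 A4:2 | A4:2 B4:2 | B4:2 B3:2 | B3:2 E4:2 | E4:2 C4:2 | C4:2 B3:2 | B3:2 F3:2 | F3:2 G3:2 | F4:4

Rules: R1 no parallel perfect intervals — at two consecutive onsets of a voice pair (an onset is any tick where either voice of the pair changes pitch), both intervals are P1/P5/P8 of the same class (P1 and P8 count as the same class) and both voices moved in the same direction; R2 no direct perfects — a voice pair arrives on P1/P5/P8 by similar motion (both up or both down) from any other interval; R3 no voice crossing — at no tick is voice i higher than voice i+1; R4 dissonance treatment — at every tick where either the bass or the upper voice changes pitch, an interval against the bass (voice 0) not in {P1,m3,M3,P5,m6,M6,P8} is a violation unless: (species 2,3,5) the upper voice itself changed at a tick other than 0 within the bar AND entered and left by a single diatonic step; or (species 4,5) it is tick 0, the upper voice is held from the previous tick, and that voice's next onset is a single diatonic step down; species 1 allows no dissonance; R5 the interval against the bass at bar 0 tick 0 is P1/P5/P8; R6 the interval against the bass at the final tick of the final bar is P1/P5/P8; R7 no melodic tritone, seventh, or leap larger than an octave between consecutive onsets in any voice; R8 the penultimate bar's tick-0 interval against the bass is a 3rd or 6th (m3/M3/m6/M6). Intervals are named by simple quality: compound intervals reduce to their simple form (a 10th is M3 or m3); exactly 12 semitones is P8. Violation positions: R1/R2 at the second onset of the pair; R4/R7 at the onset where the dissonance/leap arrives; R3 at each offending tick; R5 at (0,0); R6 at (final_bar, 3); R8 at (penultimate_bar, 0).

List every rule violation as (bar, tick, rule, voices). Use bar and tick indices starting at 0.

(1, 0, R4, (0, 1))
(2, 0, R4, (0, 1))
(3, 0, R4, (0, 1))
(4, 0, R4, (0, 1))
(7, 0, R4, (0, 1))
(9, 2, R7, (1,))
(10, 0, R4, (0, 1))
(10, 0, R8, (0, 1))
(11, 0, R2, (0, 1))
(11, 0, R7, (1,))

bar 0: v0=F3 v1=F4 downbeat P8
bar 1: v0=G3 v1=F4 downbeat m7
bar 2: v0=F3 v1=G4 downbeat M2
bar 3: v0=A3 v1=D4 downbeat P4
bar 4: v0=B3 v1=A4 downbeat m7
bar 5: v0=G3 v1=B4 downbeat M3
bar 6: v0=E3 v1=B3 downbeat P5
bar 7: v0=F3 v1=E4 downbeat M7
bar 8: v0=E3 v1=C4 downbeat m6
bar 9: v0=D3 v1=B3 downbeat M6
bar 10: v0=E3 v1=F3 downbeat m2
bar 11: v0=F3 v1=F4 downbeat P8
  -> R4 @ bar 1 tick 0 v(0, 1): G3/F4 m7 untreated
  -> R4 @ bar 2 tick 0 v(0, 1): F3/G4 M2 untreated
  -> R4 @ bar 3 tick 0 v(0, 1): A3/D4 P4 untreated
  -> R4 @ bar 4 tick 0 v(0, 1): B3/A4 m7 untreated
  -> R4 @ bar 7 tick 0 v(0, 1): F3/E4 M7 untreated
  -> R7 @ bar 9 tick 2 v(1,): B3->F3 leap 6st
  -> R4 @ bar 10 tick 0 v(0, 1): E3/F3 m2 untreated
  -> R8 @ bar 10 tick 0 v(0, 1): penult m2 not 3rd/6th
  -> R2 @ bar 11 tick 0 v(0, 1): E3/G3 m3 -> F3/F4 P8 similar
  -> R7 @ bar 11 tick 0 v(1,): G3->F4 leap 10st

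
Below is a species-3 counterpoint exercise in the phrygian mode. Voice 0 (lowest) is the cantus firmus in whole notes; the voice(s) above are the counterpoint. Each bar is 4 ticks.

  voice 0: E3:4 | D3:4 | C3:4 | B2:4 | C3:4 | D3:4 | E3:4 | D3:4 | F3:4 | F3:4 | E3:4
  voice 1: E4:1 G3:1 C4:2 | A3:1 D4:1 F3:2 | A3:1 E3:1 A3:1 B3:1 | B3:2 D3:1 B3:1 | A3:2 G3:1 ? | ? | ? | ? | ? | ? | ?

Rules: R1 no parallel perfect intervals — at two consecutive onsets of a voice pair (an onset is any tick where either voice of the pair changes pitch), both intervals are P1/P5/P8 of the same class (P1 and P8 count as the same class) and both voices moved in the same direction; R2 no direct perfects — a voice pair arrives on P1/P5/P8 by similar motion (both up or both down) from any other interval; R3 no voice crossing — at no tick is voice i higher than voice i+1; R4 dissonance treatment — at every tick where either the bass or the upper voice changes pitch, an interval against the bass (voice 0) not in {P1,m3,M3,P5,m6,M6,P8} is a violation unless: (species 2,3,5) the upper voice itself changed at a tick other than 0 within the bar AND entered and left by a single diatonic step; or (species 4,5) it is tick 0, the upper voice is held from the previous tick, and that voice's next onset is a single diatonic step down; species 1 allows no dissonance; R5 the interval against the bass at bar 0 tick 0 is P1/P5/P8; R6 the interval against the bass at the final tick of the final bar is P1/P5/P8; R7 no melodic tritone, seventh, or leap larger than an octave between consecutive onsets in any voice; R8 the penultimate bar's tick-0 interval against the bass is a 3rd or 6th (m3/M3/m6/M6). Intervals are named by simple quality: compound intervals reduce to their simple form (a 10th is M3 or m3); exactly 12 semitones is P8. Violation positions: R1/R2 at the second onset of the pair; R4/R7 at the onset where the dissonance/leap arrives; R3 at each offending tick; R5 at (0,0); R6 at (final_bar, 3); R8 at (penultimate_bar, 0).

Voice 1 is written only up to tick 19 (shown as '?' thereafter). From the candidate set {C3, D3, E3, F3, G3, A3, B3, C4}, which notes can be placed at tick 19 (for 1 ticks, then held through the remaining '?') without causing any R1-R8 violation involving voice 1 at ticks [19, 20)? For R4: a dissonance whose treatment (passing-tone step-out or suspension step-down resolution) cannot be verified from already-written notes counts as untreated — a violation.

{A3, C3, C4, E3, G3}

C3: legal
D3: violates R4
E3: legal
F3: violates R4
G3: legal
A3: legal
B3: violates R4
C4: legal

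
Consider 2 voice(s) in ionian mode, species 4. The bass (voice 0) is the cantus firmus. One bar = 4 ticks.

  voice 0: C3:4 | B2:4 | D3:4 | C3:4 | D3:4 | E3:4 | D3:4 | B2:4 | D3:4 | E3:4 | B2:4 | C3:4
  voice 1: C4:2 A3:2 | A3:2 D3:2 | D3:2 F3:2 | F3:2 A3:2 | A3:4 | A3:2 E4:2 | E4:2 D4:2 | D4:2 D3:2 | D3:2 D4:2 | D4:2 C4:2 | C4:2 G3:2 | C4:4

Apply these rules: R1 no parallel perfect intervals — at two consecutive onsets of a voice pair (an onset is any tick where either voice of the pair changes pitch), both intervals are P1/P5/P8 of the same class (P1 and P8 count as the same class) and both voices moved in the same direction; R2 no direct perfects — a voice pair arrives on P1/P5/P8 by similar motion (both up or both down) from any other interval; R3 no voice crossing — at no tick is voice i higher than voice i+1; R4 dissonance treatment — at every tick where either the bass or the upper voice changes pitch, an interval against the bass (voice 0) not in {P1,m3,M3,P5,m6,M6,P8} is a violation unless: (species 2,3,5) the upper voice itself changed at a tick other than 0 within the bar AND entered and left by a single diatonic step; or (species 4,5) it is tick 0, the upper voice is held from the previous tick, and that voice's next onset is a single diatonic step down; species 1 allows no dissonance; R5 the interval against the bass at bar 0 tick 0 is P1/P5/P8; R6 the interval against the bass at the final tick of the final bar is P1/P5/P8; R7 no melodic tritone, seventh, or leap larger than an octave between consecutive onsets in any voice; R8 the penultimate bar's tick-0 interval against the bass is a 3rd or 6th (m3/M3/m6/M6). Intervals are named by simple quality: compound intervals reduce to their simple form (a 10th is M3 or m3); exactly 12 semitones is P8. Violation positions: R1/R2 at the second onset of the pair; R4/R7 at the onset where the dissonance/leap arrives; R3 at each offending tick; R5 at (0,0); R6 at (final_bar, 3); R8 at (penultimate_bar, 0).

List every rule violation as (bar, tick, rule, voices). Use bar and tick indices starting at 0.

bar 0: v0=C3 v1=C4 downbeat P8
bar 1: v0=B2 v1=A3 downbeat m7
bar 2: v0=D3 v1=D3 downbeat P1
bar 3: v0=C3 v1=F3 downbeat P4
bar 4: v0=D3 v1=A3 downbeat P5
bar 5: v0=E3 v1=A3 downbeat P4
bar 6: v0=D3 v1=E4 downbeat M2
bar 7: v0=B2 v1=D4 downbeat m3
bar 8: v0=D3 v1=D3 downbeat P1
bar 9: v0=E3 v1=D4 downbeat m7
bar 10: v0=B2 v1=C4 downbeat m2
bar 11: v0=C3 v1=C4 downbeat P8
  -> R4 @ bar 1 tick 0 v(0, 1): B2/A3 m7 untreated
  -> R4 @ bar 3 tick 0 v(0, 1): C3/F3 P4 untreated
  -> R4 @ bar 5 tick 0 v(0, 1): E3/A3 P4 untreated
  -> R4 @ bar 10 tick 0 v(0, 1): B2/C4 m2 untreated
  -> R8 @ bar 10 tick 0 v(0, 1): penult m2 not 3rd/6th
  -> R2 @ bar 11 tick 0 v(0, 1): B2/G3 m6 -> C3/C4 P8 similar

(1, 0, R4, (0, 1))
(3, 0, R4, (0, 1))
(5, 0, R4, (0, 1))
(10, 0, R4, (0, 1))
(10, 0, R8, (0, 1))
(11, 0, R2, (0, 1))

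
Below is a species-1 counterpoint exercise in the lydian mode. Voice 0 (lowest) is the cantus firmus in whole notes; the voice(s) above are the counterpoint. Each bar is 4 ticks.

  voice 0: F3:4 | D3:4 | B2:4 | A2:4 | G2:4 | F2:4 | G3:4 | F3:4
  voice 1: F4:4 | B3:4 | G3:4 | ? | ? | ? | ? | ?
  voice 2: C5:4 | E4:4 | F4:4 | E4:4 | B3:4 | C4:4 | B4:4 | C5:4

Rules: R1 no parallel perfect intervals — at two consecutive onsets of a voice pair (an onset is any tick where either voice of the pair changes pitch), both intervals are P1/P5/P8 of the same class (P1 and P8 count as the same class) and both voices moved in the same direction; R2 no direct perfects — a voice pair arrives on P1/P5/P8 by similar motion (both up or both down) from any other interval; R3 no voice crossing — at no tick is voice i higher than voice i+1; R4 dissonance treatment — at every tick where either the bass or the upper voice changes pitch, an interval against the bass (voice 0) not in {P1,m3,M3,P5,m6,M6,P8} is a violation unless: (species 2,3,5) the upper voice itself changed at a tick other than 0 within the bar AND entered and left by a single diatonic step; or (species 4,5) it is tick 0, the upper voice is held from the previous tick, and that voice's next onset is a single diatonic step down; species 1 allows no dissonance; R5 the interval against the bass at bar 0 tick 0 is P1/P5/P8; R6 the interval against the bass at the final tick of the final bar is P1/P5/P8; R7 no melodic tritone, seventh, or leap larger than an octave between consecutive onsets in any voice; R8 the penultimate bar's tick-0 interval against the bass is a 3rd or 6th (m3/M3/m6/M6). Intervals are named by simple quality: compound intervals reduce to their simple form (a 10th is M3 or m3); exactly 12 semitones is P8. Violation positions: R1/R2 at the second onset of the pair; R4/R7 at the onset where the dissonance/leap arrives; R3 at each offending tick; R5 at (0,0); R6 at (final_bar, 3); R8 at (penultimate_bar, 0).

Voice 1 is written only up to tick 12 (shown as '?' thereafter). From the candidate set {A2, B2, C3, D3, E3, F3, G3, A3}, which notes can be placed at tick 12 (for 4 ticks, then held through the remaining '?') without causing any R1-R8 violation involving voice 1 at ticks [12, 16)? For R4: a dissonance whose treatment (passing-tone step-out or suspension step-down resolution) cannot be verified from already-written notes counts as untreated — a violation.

A2: violates R2,R7
B2: violates R4
C3: legal
D3: violates R4
E3: violates R2
F3: legal
G3: violates R4
A3: legal

{A3, C3, F3}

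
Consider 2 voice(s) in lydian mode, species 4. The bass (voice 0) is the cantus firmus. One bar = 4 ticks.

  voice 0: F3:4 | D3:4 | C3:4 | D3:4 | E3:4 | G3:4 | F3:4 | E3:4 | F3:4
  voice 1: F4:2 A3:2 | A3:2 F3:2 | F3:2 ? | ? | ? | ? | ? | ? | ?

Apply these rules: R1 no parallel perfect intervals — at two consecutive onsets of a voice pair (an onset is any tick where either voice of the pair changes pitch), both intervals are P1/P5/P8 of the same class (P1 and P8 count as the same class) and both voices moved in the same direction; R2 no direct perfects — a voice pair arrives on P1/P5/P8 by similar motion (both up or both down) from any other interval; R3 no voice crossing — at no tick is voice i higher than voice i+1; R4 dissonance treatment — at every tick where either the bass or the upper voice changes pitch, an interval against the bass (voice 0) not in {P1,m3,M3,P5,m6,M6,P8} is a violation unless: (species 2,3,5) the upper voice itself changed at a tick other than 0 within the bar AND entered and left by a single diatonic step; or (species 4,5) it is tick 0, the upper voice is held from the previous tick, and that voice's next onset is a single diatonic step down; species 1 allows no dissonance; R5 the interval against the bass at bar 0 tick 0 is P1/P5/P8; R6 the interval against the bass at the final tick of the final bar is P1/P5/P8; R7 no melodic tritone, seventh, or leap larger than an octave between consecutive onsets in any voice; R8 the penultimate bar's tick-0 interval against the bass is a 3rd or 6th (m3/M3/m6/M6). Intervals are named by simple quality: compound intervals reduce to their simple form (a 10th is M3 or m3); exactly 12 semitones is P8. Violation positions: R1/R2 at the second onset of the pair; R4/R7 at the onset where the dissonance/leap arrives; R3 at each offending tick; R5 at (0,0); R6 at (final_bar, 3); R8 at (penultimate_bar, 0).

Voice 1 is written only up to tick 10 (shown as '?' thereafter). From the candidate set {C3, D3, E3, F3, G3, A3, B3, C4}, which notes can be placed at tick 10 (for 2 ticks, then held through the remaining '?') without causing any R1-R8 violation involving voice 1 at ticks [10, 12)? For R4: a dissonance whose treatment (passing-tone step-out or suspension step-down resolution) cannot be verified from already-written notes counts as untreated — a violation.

{A3, C3, C4, E3, F3, G3}

C3: legal
D3: violates R4
E3: legal
F3: legal
G3: legal
A3: legal
B3: violates R4,R7
C4: legal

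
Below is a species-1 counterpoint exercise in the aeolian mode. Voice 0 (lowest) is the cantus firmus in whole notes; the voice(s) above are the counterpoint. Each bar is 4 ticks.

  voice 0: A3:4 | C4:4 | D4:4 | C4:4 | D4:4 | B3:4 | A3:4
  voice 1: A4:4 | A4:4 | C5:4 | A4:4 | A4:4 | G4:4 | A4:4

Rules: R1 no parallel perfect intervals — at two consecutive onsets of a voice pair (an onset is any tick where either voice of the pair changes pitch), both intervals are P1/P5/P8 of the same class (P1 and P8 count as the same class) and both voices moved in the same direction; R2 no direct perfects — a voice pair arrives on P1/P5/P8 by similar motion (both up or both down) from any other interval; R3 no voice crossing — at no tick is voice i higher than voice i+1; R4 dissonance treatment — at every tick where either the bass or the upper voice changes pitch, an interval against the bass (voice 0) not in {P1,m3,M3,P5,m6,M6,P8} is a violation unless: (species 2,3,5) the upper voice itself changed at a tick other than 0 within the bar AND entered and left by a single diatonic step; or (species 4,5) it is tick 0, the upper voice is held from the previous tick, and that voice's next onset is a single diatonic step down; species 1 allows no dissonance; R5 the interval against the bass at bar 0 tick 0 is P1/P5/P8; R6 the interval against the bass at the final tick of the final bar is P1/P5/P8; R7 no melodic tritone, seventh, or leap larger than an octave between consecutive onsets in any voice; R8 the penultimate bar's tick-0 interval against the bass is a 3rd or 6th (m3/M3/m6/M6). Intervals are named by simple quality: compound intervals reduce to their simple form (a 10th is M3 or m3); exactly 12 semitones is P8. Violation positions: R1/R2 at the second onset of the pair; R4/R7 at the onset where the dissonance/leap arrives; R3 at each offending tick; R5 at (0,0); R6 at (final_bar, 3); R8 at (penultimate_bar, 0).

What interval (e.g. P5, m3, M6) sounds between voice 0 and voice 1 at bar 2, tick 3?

voice 0=D4 voice 1=C5 -> m7

m7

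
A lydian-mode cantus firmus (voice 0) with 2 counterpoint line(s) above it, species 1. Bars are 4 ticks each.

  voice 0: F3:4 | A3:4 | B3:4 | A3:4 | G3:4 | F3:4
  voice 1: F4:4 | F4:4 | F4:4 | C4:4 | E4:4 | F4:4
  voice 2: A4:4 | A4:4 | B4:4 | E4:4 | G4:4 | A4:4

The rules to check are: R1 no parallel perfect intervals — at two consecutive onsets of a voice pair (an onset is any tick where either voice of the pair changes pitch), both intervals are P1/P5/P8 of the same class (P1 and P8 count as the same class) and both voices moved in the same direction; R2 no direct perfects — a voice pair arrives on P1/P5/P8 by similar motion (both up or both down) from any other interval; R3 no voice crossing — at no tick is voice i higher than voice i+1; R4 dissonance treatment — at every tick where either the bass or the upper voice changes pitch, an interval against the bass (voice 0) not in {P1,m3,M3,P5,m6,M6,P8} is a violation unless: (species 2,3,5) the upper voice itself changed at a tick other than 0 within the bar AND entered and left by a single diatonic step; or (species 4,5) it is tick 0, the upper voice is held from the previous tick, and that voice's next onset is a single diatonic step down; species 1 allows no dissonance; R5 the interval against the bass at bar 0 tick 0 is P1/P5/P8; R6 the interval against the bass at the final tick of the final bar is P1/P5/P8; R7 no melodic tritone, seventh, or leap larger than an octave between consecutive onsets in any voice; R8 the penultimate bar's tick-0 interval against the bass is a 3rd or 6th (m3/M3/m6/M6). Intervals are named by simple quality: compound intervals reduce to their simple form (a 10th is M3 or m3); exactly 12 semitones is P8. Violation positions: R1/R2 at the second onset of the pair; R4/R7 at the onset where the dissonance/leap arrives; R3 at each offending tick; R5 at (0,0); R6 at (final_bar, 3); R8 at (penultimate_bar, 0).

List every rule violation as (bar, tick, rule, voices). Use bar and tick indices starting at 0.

(0, 0, R5, (0, 2))
(2, 0, R1, (0, 2))
(2, 0, R4, (0, 1))
(3, 0, R2, (0, 2))
(4, 0, R8, (0, 2))
(5, 3, R6, (0, 2))

bar 0: v0=F3 v1=F4 v2=A4 downbeat M3
bar 1: v0=A3 v1=F4 v2=A4 downbeat P8
bar 2: v0=B3 v1=F4 v2=B4 downbeat P8
bar 3: v0=A3 v1=C4 v2=E4 downbeat P5
bar 4: v0=G3 v1=E4 v2=G4 downbeat P8
bar 5: v0=F3 v1=F4 v2=A4 downbeat M3
  -> R5 @ bar 0 tick 0 v(0, 2): opens on M3
  -> R1 @ bar 2 tick 0 v(0, 2): A3/A4 P8 -> B3/B4 P8 similar
  -> R4 @ bar 2 tick 0 v(0, 1): B3/F4 TT untreated
  -> R2 @ bar 3 tick 0 v(0, 2): B3/B4 P8 -> A3/E4 P5 similar
  -> R8 @ bar 4 tick 0 v(0, 2): penult P8 not 3rd/6th
  -> R6 @ bar 5 tick 3 v(0, 2): closes on M3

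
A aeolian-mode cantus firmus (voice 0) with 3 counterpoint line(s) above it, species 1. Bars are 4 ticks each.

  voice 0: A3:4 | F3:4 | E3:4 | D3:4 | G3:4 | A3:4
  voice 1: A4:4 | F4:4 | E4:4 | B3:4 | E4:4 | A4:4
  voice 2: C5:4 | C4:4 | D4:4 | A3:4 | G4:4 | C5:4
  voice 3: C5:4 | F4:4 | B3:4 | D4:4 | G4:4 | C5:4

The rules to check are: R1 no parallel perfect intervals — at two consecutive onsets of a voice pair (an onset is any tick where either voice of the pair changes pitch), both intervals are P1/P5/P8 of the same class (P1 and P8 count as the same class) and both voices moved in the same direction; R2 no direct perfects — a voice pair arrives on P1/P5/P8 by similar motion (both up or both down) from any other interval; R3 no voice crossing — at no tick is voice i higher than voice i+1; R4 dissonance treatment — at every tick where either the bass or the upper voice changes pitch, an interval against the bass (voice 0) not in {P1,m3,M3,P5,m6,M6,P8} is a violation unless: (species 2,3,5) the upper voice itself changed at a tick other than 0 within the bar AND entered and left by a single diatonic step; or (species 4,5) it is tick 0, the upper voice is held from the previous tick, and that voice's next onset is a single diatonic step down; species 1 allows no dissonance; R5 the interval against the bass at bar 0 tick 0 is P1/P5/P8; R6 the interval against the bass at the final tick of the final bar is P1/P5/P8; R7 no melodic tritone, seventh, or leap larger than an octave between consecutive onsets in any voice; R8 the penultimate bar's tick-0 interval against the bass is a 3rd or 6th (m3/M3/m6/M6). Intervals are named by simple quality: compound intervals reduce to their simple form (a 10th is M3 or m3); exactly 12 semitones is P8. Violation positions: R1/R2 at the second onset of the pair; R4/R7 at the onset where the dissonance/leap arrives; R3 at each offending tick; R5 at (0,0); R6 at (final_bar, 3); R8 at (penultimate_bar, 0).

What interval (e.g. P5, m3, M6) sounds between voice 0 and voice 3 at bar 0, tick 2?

m3

voice 0=A3 voice 3=C5 -> m3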